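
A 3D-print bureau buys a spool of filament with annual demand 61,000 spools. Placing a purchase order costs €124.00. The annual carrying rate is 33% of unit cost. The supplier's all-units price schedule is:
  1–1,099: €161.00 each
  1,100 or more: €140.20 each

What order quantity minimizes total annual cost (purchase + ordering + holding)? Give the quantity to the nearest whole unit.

Holding cost per unit per year at price C is H = 0.33·C.
Candidates are each tier's EOQ (if it falls in that tier) and each price-break quantity.
EOQ at €161.00 = 533.6 (feasible in tier 1): TC = 61,000×€161.00 + (61,000/533.6)×124 + (533.6/2)×0.33×€161.00 = €9,849,350.50.
EOQ at €140.20 = 571.8 < 1100, so use break Q=1100: TC = 61,000×€140.20 + (61,000/1100.0)×124 + (1100.0/2)×0.33×€140.20 = €8,584,522.66.
Lowest total cost is €8,584,522.66 at Q = 1100.0.

Q* ≈ 1,100 spools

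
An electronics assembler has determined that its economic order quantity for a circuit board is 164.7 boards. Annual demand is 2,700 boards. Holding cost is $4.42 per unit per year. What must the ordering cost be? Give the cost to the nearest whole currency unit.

Invert the EOQ relation Q*² = 2DS/H.
From Q* = √(2DS/H): S = Q*²H / (2D) = 164.7² × 4.42 / (2 × 2,700) = 22.2032.

S ≈ $22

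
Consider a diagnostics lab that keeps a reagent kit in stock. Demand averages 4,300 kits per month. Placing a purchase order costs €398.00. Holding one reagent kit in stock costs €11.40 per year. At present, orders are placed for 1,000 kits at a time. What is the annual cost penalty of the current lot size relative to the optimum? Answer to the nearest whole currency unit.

Annual demand D = 4,300 × 12 = 51,600.
EOQ = √(2DS/H) = √(2 × 51,600 × 398 / 11.4) ≈ 1898.14.
Cost at Q* = (D/Q*)S + (Q*/2)H = √(2DSH) ≈ €21,638.83.
Cost at Q = 1,000: (51,600/1,000)×398 + (1,000/2)×11.4 = €20,536.80 + €5,700.00 = €26,236.80.
Excess = €26,236.80 − €21,638.83 = €4,597.97.

Extra cost ≈ €4,598 per year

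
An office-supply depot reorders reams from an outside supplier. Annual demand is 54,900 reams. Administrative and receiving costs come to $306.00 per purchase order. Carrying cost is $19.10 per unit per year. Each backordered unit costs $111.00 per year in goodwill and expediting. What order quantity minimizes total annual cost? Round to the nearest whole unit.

With planned backorders, Q* = √(2DS/H) · √((H+B)/B).
√(2DS/H) = √(2 × 54,900 × 306 / 19.1) = 1326.310.
√((H+B)/B) = √((19.1+111)/111) = 1.0826.
Q* ≈ 1435.894.

Q* ≈ 1,436 reams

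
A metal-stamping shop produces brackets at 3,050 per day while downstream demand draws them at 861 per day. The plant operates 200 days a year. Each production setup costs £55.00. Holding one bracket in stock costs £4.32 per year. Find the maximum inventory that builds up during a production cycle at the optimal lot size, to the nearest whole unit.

Annual demand D = 861 × 200 = 172,200.
Production build-up factor (1 − d/p) = 1 − 861/3,050 = 0.7177.
Q* = √(2DS / (H(1 − d/p))) = √(2 × 172,200 × 55 / (4.32 × 0.7177)).
= √(18,942,000 / 3.1005) ≈ 2471.713.
Maximum inventory = Q*(1 − d/p) = 2471.713 × 0.7177 ≈ 1773.961.

I_max ≈ 1,774 brackets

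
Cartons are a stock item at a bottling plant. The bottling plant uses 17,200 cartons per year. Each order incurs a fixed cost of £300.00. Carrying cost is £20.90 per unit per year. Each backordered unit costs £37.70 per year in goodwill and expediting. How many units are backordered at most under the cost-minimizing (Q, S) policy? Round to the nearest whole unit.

S* ≈ 312 cartons

With planned backorders, Q* = √(2DS/H) · √((H+B)/B).
√(2DS/H) = √(2 × 17,200 × 300 / 20.9) = 702.695.
√((H+B)/B) = √((20.9+37.7)/37.7) = 1.2467.
Q* ≈ 876.082.
S* = Q* · H/(H+B) = 876.082 × 20.9/58.6 ≈ 312.459.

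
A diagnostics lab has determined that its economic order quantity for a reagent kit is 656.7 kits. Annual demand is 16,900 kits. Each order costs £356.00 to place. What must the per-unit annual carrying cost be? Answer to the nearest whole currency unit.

The basic EOQ model gives Q* = √(2DS/H); rearrange for the unknown.
From Q* = √(2DS/H): H = 2DS / Q*² = 2 × 16,900 × 356 / 656.7² = 27.9018.

H ≈ £28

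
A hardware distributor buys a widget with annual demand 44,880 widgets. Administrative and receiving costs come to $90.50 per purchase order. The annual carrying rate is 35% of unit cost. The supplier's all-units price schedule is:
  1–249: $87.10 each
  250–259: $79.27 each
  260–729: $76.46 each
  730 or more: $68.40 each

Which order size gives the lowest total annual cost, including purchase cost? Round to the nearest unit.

Q* ≈ 730 widgets

Holding cost per unit per year at price C is H = 0.35·C.
For each price level, check whether its EOQ is feasible; otherwise the best quantity at that price is the breakpoint.
Tier 1 ($87.10): EOQ = 516.2 exceeds tier's upper bound 249, so this tier is dominated.
Tier 2 ($79.27): EOQ = 541.1 exceeds tier's upper bound 259, so this tier is dominated.
EOQ at $76.46 = 551.0 (feasible in tier 3): TC = 44,880×$76.46 + (44,880/551.0)×90.5 + (551.0/2)×0.35×$76.46 = $3,446,268.85.
EOQ at $68.40 = 582.5 < 730, so use break Q=730: TC = 44,880×$68.40 + (44,880/730.0)×90.5 + (730.0/2)×0.35×$68.40 = $3,084,093.99.
Lowest total cost is $3,084,093.99 at Q = 730.0.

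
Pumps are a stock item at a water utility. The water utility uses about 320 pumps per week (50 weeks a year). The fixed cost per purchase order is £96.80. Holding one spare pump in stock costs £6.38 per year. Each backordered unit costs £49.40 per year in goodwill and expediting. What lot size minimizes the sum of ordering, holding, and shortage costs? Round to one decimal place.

Annual demand D = 320 × 50 = 16,000.
With planned backorders, Q* = √(2DS/H) · √((H+B)/B).
√(2DS/H) = √(2 × 16,000 × 96.8 / 6.38) = 696.791.
√((H+B)/B) = √((6.38+49.4)/49.4) = 1.0626.
Q* ≈ 740.420.

Q* ≈ 740.4 pumps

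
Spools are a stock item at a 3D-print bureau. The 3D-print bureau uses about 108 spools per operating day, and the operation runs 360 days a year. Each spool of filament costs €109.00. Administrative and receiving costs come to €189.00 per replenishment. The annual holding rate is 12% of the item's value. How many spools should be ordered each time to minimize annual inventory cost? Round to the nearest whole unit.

Q* ≈ 1,060 spools

Annual demand D = 108 × 360 = 38,880.
Holding cost H = 0.12 × €109.00 = €13.0800 per unit per year.
EOQ = √(2DS / H) = √(2 × 38,880 × 189 / 13.08).
= √(14,696,640 / 13.08) = √1,123,596.3303 ≈ 1059.998.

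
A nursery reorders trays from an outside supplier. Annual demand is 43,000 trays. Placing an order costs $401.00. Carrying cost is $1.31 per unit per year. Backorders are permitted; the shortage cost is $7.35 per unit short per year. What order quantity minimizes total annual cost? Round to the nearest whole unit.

With planned backorders, Q* = √(2DS/H) · √((H+B)/B).
√(2DS/H) = √(2 × 43,000 × 401 / 1.31) = 5130.808.
√((H+B)/B) = √((1.31+7.35)/7.35) = 1.0855.
Q* ≈ 5569.305.

Q* ≈ 5,569 trays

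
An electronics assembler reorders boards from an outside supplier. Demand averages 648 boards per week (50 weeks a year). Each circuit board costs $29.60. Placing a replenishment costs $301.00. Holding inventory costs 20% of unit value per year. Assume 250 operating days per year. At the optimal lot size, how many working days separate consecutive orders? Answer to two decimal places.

T ≈ 14.01 days

Annual demand D = 648 × 50 = 32,400.
Holding cost H = 0.20 × $29.60 = $5.9200 per unit per year.
Q* = √(2DS/H) = √(2 × 32,400 × 301 / 5.92) ≈ 1815.14.
Cycle time = Q*/D × 250 = 1815.14 / 32,400 × 250 ≈ 14.006 days.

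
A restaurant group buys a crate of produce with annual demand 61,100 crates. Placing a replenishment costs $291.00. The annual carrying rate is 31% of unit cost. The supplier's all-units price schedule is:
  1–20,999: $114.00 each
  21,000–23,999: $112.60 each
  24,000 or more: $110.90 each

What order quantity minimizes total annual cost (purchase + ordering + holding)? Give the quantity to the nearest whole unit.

Holding cost per unit per year at price C is H = 0.31·C.
Evaluate total cost at each tier's feasible EOQ or, if the EOQ is below the tier, at the tier's minimum quantity.
EOQ at $114.00 = 1003.1 (feasible in tier 1): TC = 61,100×$114.00 + (61,100/1003.1)×291 + (1003.1/2)×0.31×$114.00 = $7,000,849.93.
EOQ at $112.60 = 1009.3 < 21000, so use break Q=21000: TC = 61,100×$112.60 + (61,100/21000.0)×291 + (21000.0/2)×0.31×$112.60 = $7,247,219.67.
EOQ at $110.90 = 1017.0 < 24000, so use break Q=24000: TC = 61,100×$110.90 + (61,100/24000.0)×291 + (24000.0/2)×0.31×$110.90 = $7,189,278.84.
Lowest total cost is $7,000,849.93 at Q = 1003.1.

Q* ≈ 1,003 crates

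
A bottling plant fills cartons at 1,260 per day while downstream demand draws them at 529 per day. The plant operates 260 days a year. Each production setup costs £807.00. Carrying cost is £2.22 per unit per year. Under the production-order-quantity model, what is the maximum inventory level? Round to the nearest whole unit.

Annual demand D = 529 × 260 = 137,540.
Production build-up factor (1 − d/p) = 1 − 529/1,260 = 0.5802.
Q* = √(2DS / (H(1 − d/p))) = √(2 × 137,540 × 807 / (2.22 × 0.5802)).
= √(221,989,560 / 1.288) ≈ 13128.538.
Maximum inventory = Q*(1 − d/p) = 13128.538 × 0.5802 ≈ 7616.636.

I_max ≈ 7,617 cartons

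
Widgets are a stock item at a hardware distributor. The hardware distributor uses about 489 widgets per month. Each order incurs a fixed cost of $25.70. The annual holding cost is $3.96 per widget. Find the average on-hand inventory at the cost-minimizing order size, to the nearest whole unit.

Annual demand D = 489 × 12 = 5,868.
EOQ = √(2DS/H) = √(2 × 5,868 × 25.7 / 3.96) ≈ 275.98.
Average inventory = Q*/2 ≈ 275.98 / 2 = 137.990.

Average inventory ≈ 138 widgets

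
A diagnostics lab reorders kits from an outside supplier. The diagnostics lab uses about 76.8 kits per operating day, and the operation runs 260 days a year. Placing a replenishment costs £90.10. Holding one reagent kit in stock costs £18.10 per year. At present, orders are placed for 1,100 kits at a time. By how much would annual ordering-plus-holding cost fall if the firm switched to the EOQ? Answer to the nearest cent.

Extra cost ≈ £3,520.37 per year

Annual demand D = 76.8 × 260 = 19,968.
EOQ = √(2DS/H) = √(2 × 19,968 × 90.1 / 18.1) ≈ 445.87.
Cost at Q* = (D/Q*)S + (Q*/2)H = √(2DSH) ≈ £8,070.19.
Cost at Q = 1,100: (19,968/1,100)×90.1 + (1,100/2)×18.1 = £1,635.56 + £9,955.00 = £11,590.56.
Excess = £11,590.56 − £8,070.19 = £3,520.37.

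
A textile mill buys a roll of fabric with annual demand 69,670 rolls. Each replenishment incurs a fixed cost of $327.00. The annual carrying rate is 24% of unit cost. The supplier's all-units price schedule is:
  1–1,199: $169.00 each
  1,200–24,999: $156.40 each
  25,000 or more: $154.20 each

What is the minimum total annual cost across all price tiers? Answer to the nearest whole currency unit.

TC* ≈ $10,937,895

Holding cost per unit per year at price C is H = 0.24·C.
Candidates are each tier's EOQ (if it falls in that tier) and each price-break quantity.
EOQ at $169.00 = 1059.9 (feasible in tier 1): TC = 69,670×$169.00 + (69,670/1059.9)×327 + (1059.9/2)×0.24×$169.00 = $11,817,219.34.
EOQ at $156.40 = 1101.8 < 1200, so use break Q=1200: TC = 69,670×$156.40 + (69,670/1200.0)×327 + (1200.0/2)×0.24×$156.40 = $10,937,894.67.
EOQ at $154.20 = 1109.6 < 25000, so use break Q=25000: TC = 69,670×$154.20 + (69,670/25000.0)×327 + (25000.0/2)×0.24×$154.20 = $11,206,625.28.
Lowest total cost among the candidates is at Q = 1200.0.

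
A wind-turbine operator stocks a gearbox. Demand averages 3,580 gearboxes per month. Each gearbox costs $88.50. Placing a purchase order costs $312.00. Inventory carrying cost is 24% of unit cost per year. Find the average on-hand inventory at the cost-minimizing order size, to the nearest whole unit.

Annual demand D = 3,580 × 12 = 42,960.
Holding cost H = 0.24 × $88.50 = $21.2400 per unit per year.
EOQ = √(2DS/H) = √(2 × 42,960 × 312 / 21.24) ≈ 1123.43.
Average inventory = Q*/2 ≈ 1123.43 / 2 = 561.716.

Average inventory ≈ 562 gearboxes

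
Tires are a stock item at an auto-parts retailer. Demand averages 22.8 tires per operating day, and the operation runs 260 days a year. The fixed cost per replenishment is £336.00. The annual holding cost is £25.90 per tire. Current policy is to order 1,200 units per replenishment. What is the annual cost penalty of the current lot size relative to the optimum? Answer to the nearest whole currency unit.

Extra cost ≈ £7,042 per year

Annual demand D = 22.8 × 260 = 5,928.
EOQ = √(2DS/H) = √(2 × 5,928 × 336 / 25.9) ≈ 392.18.
Cost at Q* = (D/Q*)S + (Q*/2)H = √(2DSH) ≈ £10,157.54.
Cost at Q = 1,200: (5,928/1,200)×336 + (1,200/2)×25.9 = £1,659.84 + £15,540.00 = £17,199.84.
Excess = £17,199.84 − £10,157.54 = £7,042.30.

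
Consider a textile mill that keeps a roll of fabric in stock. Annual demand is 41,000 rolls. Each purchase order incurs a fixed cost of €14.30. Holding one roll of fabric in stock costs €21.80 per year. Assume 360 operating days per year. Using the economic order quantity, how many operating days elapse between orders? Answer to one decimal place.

T ≈ 2.0 days

Q* = √(2DS/H) = √(2 × 41,000 × 14.3 / 21.8) ≈ 231.92.
Cycle time = Q*/D × 360 = 231.92 / 41,000 × 360 ≈ 2.036 days.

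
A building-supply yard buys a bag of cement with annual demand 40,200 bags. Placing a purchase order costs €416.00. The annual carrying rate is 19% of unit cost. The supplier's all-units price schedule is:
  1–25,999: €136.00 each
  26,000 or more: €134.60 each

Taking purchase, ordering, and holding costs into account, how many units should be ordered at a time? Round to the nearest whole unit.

Holding cost per unit per year at price C is H = 0.19·C.
Candidates are each tier's EOQ (if it falls in that tier) and each price-break quantity.
EOQ at €136.00 = 1137.7 (feasible in tier 1): TC = 40,200×€136.00 + (40,200/1137.7)×416 + (1137.7/2)×0.19×€136.00 = €5,496,598.21.
EOQ at €134.60 = 1143.6 < 26000, so use break Q=26000: TC = 40,200×€134.60 + (40,200/26000.0)×416 + (26000.0/2)×0.19×€134.60 = €5,744,025.20.
Lowest total cost is €5,496,598.21 at Q = 1137.7.

Q* ≈ 1,138 bags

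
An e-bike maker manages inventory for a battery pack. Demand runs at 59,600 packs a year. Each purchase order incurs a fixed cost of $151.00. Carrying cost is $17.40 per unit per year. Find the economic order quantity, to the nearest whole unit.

EOQ = √(2DS / H) = √(2 × 59,600 × 151 / 17.4).
= √(17,999,200 / 17.4) = √1,034,436.7816 ≈ 1017.073.

Q* ≈ 1,017 packs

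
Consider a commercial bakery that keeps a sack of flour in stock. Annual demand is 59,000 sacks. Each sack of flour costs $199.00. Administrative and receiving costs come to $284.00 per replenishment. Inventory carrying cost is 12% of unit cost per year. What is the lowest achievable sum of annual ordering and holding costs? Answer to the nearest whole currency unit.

Holding cost H = 0.12 × $199.00 = $23.8800 per unit per year.
The optimal lot size = √(2DS/H) = √(2 × 59,000 × 284 / 23.88) ≈ 1184.63.
At Q*, ordering cost (D/Q*)S equals holding cost (Q*/2)H, each = √(DSH/2).
Minimum total = √(2DSH) = √(2 × 59,000 × 284 × 23.88) ≈ 28288.983.

TC* ≈ $28,289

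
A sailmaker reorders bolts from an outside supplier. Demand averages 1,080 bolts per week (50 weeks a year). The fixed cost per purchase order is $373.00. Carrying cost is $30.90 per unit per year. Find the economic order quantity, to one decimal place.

Q* ≈ 1,141.8 bolts

Annual demand D = 1,080 × 50 = 54,000.
EOQ = √(2DS / H) = √(2 × 54,000 × 373 / 30.9).
= √(40,284,000 / 30.9) = √1,303,689.3204 ≈ 1141.792.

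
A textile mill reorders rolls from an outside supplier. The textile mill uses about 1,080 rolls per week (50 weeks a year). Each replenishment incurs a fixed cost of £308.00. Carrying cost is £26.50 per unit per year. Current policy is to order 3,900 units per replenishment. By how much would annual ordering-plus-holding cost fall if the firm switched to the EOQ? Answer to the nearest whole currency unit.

Extra cost ≈ £26,250 per year

Annual demand D = 1,080 × 50 = 54,000.
EOQ = √(2DS/H) = √(2 × 54,000 × 308 / 26.5) ≈ 1120.38.
Cost at Q* = (D/Q*)S + (Q*/2)H = √(2DSH) ≈ £29,690.00.
Cost at Q = 3,900: (54,000/3,900)×308 + (3,900/2)×26.5 = £4,264.62 + £51,675.00 = £55,939.62.
Excess = £55,939.62 − £29,690.00 = £26,249.62.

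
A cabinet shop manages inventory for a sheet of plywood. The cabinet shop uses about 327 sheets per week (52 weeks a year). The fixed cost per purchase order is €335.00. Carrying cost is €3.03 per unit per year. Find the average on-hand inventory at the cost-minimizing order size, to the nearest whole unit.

Annual demand D = 327 × 52 = 17,004.
EOQ = √(2DS/H) = √(2 × 17,004 × 335 / 3.03) ≈ 1939.06.
Average inventory = Q*/2 ≈ 1939.06 / 2 = 969.531.

Average inventory ≈ 970 sheets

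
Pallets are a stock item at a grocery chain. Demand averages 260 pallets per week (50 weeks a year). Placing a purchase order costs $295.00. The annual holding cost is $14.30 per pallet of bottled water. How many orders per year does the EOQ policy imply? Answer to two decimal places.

Annual demand D = 260 × 50 = 13,000.
Q* = √(2DS/H) = √(2 × 13,000 × 295 / 14.3) ≈ 732.37.
Orders per year = D / Q* = 13,000 / 732.37 ≈ 17.751.

N ≈ 17.75 orders per year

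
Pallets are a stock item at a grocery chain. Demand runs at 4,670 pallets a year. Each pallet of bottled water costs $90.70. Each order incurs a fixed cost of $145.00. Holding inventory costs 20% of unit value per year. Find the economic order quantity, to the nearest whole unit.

Holding cost H = 0.20 × $90.70 = $18.1400 per unit per year.
EOQ = √(2DS / H) = √(2 × 4,670 × 145 / 18.14).
= √(1,354,300 / 18.14) = √74,658.2139 ≈ 273.237.

Q* ≈ 273 pallets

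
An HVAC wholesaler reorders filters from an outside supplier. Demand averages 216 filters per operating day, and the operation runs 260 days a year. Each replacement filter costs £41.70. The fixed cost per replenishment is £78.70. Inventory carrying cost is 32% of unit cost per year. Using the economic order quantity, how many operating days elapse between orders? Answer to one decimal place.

T ≈ 3.8 days

Annual demand D = 216 × 260 = 56,160.
Holding cost H = 0.32 × £41.70 = £13.3440 per unit per year.
Q* = √(2DS/H) = √(2 × 56,160 × 78.7 / 13.344) ≈ 813.90.
Cycle time = Q*/D × 260 = 813.90 / 56,160 × 260 ≈ 3.768 days.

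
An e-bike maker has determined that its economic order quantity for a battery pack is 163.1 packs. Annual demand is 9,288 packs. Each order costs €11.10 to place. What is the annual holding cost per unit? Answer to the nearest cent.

Squaring Q* = √(2DS/H) gives Q*² = 2DS/H.
From Q* = √(2DS/H): H = 2DS / Q*² = 2 × 9,288 × 11.1 / 163.1² = 7.7512.

H ≈ €7.75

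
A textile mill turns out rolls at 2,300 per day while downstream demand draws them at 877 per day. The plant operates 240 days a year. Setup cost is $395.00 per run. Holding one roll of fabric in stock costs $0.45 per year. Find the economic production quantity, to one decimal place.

Q* ≈ 24,438.5 rolls

Annual demand D = 877 × 240 = 210,480.
Production build-up factor (1 − d/p) = 1 − 877/2,300 = 0.6187.
Q* = √(2DS / (H(1 − d/p))) = √(2 × 210,480 × 395 / (0.45 × 0.6187)).
= √(166,279,200 / 0.2784) ≈ 24438.479.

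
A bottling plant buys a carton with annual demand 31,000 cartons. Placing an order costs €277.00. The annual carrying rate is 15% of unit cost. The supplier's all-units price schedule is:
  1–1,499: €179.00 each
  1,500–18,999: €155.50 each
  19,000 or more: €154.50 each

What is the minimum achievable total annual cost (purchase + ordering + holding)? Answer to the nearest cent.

Holding cost per unit per year at price C is H = 0.15·C.
Evaluate total cost at each tier's feasible EOQ or, if the EOQ is below the tier, at the tier's minimum quantity.
EOQ at €179.00 = 799.8 (feasible in tier 1): TC = 31,000×€179.00 + (31,000/799.8)×277 + (799.8/2)×0.15×€179.00 = €5,570,473.75.
EOQ at €155.50 = 858.1 < 1500, so use break Q=1500: TC = 31,000×€155.50 + (31,000/1500.0)×277 + (1500.0/2)×0.15×€155.50 = €4,843,718.42.
EOQ at €154.50 = 860.8 < 19000, so use break Q=19000: TC = 31,000×€154.50 + (31,000/19000.0)×277 + (19000.0/2)×0.15×€154.50 = €5,010,114.45.
Lowest total cost among the candidates is at Q = 1500.0.

TC* ≈ €4,843,718.42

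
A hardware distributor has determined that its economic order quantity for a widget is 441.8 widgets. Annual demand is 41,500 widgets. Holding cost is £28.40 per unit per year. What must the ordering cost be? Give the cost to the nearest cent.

S ≈ £66.79

Invert the EOQ relation Q*² = 2DS/H.
From Q* = √(2DS/H): S = Q*²H / (2D) = 441.8² × 28.4 / (2 × 41,500) = 66.7870.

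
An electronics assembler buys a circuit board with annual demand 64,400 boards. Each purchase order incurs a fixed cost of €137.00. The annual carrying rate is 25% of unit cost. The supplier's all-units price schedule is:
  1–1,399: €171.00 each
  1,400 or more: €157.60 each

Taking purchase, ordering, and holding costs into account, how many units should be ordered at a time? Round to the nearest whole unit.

Holding cost per unit per year at price C is H = 0.25·C.
Candidates are each tier's EOQ (if it falls in that tier) and each price-break quantity.
EOQ at €171.00 = 642.5 (feasible in tier 1): TC = 64,400×€171.00 + (64,400/642.5)×137 + (642.5/2)×0.25×€171.00 = €11,039,865.42.
EOQ at €157.60 = 669.2 < 1400, so use break Q=1400: TC = 64,400×€157.60 + (64,400/1400.0)×137 + (1400.0/2)×0.25×€157.60 = €10,183,322.00.
Lowest total cost is €10,183,322.00 at Q = 1400.0.

Q* ≈ 1,400 boards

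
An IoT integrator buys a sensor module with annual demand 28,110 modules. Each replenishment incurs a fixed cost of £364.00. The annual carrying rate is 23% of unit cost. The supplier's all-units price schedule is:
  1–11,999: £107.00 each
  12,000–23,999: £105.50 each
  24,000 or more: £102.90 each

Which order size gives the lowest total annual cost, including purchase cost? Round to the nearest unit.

Q* ≈ 912 modules

Holding cost per unit per year at price C is H = 0.23·C.
Evaluate total cost at each tier's feasible EOQ or, if the EOQ is below the tier, at the tier's minimum quantity.
EOQ at £107.00 = 911.9 (feasible in tier 1): TC = 28,110×£107.00 + (28,110/911.9)×364 + (911.9/2)×0.23×£107.00 = £3,030,211.50.
EOQ at £105.50 = 918.3 < 12000, so use break Q=12000: TC = 28,110×£105.50 + (28,110/12000.0)×364 + (12000.0/2)×0.23×£105.50 = £3,112,047.67.
EOQ at £102.90 = 929.9 < 24000, so use break Q=24000: TC = 28,110×£102.90 + (28,110/24000.0)×364 + (24000.0/2)×0.23×£102.90 = £3,176,949.33.
Lowest total cost is £3,030,211.50 at Q = 911.9.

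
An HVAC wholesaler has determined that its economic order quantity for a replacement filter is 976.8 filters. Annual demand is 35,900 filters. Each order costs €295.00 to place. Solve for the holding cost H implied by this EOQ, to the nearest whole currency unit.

H ≈ €22

The basic EOQ model gives Q* = √(2DS/H); rearrange for the unknown.
From Q* = √(2DS/H): H = 2DS / Q*² = 2 × 35,900 × 295 / 976.8² = 22.1991.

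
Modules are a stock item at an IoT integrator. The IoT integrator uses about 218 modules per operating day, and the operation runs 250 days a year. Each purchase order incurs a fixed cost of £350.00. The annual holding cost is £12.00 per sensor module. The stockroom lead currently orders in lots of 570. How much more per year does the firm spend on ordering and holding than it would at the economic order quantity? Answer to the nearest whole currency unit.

Extra cost ≈ £15,489 per year

Annual demand D = 218 × 250 = 54,500.
EOQ = √(2DS/H) = √(2 × 54,500 × 350 / 12) ≈ 1783.02.
Cost at Q* = (D/Q*)S + (Q*/2)H = √(2DSH) ≈ £21,396.26.
Cost at Q = 570: (54,500/570)×350 + (570/2)×12 = £33,464.91 + £3,420.00 = £36,884.91.
Excess = £36,884.91 − £21,396.26 = £15,488.65.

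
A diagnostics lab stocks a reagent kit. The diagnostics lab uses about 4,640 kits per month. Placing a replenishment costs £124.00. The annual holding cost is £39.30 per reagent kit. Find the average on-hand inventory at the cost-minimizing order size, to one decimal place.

Average inventory ≈ 296.4 kits

Annual demand D = 4,640 × 12 = 55,680.
The optimal lot size = √(2DS/H) = √(2 × 55,680 × 124 / 39.3) ≈ 592.76.
Average inventory = Q*/2 ≈ 592.76 / 2 = 296.380.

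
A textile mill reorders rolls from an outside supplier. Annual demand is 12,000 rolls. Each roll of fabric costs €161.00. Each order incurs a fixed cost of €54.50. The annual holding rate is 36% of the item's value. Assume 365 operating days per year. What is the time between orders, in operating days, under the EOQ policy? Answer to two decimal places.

Holding cost H = 0.36 × €161.00 = €57.9600 per unit per year.
The optimal lot size = √(2DS/H) = √(2 × 12,000 × 54.5 / 57.96) ≈ 150.22.
Cycle time = Q*/D × 365 = 150.22 / 12,000 × 365 ≈ 4.569 days.

T ≈ 4.57 days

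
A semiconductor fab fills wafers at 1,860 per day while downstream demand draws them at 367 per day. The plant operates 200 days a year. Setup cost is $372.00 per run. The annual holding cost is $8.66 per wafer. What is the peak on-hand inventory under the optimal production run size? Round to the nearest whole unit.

I_max ≈ 2,250 wafers

Annual demand D = 367 × 200 = 73,400.
Production build-up factor (1 − d/p) = 1 − 367/1,860 = 0.8027.
Q* = √(2DS / (H(1 − d/p))) = √(2 × 73,400 × 372 / (8.66 × 0.8027)).
= √(54,609,600 / 6.9513) ≈ 2802.865.
Maximum inventory = Q*(1 − d/p) = 2802.865 × 0.8027 ≈ 2249.826.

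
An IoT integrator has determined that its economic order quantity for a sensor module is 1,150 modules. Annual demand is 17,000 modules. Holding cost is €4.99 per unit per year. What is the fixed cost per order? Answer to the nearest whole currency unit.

The basic EOQ model gives Q* = √(2DS/H); rearrange for the unknown.
From Q* = √(2DS/H): S = Q*²H / (2D) = 1,150² × 4.99 / (2 × 17,000) = 194.0963.

S ≈ €194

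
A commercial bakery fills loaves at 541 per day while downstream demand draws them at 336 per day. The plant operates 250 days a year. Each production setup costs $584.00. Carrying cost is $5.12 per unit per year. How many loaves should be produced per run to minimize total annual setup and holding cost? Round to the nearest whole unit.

Annual demand D = 336 × 250 = 84,000.
Production build-up factor (1 − d/p) = 1 − 336/541 = 0.3789.
Q* = √(2DS / (H(1 − d/p))) = √(2 × 84,000 × 584 / (5.12 × 0.3789)).
= √(98,112,000 / 1.9401) ≈ 7111.280.

Q* ≈ 7,111 loaves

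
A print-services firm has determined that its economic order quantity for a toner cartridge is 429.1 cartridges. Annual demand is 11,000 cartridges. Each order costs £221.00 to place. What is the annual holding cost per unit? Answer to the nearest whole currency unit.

Invert the EOQ relation Q*² = 2DS/H.
From Q* = √(2DS/H): H = 2DS / Q*² = 2 × 11,000 × 221 / 429.1² = 26.4057.

H ≈ £26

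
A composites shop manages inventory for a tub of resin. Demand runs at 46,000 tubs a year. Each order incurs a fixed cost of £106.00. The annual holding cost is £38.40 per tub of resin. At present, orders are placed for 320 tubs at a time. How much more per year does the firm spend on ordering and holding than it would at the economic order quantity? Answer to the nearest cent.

EOQ = √(2DS/H) = √(2 × 46,000 × 106 / 38.4) ≈ 503.94.
Cost at Q* = (D/Q*)S + (Q*/2)H = √(2DSH) ≈ £19,351.40.
Cost at Q = 320: (46,000/320)×106 + (320/2)×38.4 = £15,237.50 + £6,144.00 = £21,381.50.
Excess = £21,381.50 − £19,351.40 = £2,030.10.

Extra cost ≈ £2,030.10 per year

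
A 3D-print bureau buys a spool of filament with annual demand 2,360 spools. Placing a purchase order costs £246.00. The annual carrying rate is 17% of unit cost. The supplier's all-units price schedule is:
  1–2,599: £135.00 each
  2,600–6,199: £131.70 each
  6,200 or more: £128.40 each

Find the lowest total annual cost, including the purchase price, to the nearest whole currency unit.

TC* ≈ £323,762

Holding cost per unit per year at price C is H = 0.17·C.
Evaluate total cost at each tier's feasible EOQ or, if the EOQ is below the tier, at the tier's minimum quantity.
EOQ at £135.00 = 224.9 (feasible in tier 1): TC = 2,360×£135.00 + (2,360/224.9)×246 + (224.9/2)×0.17×£135.00 = £323,762.14.
EOQ at £131.70 = 227.7 < 2600, so use break Q=2600: TC = 2,360×£131.70 + (2,360/2600.0)×246 + (2600.0/2)×0.17×£131.70 = £340,140.99.
EOQ at £128.40 = 230.6 < 6200, so use break Q=6200: TC = 2,360×£128.40 + (2,360/6200.0)×246 + (6200.0/2)×0.17×£128.40 = £370,784.44.
Lowest total cost among the candidates is at Q = 224.9.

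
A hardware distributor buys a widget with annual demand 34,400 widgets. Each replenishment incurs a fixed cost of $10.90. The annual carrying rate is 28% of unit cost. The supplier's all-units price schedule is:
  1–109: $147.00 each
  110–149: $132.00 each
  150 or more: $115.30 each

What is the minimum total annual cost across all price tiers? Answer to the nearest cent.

Holding cost per unit per year at price C is H = 0.28·C.
For each price level, check whether its EOQ is feasible; otherwise the best quantity at that price is the breakpoint.
Tier 1 ($147.00): EOQ = 135.0 exceeds tier's upper bound 109, so this tier is dominated.
EOQ at $132.00 = 142.4 (feasible in tier 2): TC = 34,400×$132.00 + (34,400/142.4)×10.9 + (142.4/2)×0.28×$132.00 = $4,546,064.70.
EOQ at $115.30 = 152.4 (feasible in tier 3): TC = 34,400×$115.30 + (34,400/152.4)×10.9 + (152.4/2)×0.28×$115.30 = $3,971,240.41.
Lowest total cost among the candidates is at Q = 152.4.

TC* ≈ $3,971,240.41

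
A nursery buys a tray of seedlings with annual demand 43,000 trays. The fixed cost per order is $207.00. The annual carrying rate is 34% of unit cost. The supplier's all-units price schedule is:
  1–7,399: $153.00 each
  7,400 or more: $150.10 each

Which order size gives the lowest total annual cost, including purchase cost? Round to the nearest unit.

Q* ≈ 585 trays

Holding cost per unit per year at price C is H = 0.34·C.
For each price level, check whether its EOQ is feasible; otherwise the best quantity at that price is the breakpoint.
EOQ at $153.00 = 585.0 (feasible in tier 1): TC = 43,000×$153.00 + (43,000/585.0)×207 + (585.0/2)×0.34×$153.00 = $6,609,431.23.
EOQ at $150.10 = 590.6 < 7400, so use break Q=7400: TC = 43,000×$150.10 + (43,000/7400.0)×207 + (7400.0/2)×0.34×$150.10 = $6,644,328.64.
Lowest total cost is $6,609,431.23 at Q = 585.0.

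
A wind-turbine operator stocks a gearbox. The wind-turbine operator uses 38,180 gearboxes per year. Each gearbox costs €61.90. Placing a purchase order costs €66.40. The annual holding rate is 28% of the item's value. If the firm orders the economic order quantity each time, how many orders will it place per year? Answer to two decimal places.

N ≈ 70.59 orders per year

Holding cost H = 0.28 × €61.90 = €17.3320 per unit per year.
The optimal lot size = √(2DS/H) = √(2 × 38,180 × 66.4 / 17.332) ≈ 540.87.
Orders per year = D / Q* = 38,180 / 540.87 ≈ 70.590.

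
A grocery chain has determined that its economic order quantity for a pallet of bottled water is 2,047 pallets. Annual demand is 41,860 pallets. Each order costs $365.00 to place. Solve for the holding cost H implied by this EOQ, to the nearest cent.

H ≈ $7.29

Invert the EOQ relation Q*² = 2DS/H.
From Q* = √(2DS/H): H = 2DS / Q*² = 2 × 41,860 × 365 / 2,047² = 7.2927.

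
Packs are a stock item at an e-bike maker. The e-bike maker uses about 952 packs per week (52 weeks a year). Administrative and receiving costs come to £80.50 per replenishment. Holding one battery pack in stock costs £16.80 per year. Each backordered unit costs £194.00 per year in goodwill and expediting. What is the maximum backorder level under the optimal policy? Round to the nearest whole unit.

S* ≈ 57 packs

Annual demand D = 952 × 52 = 49,504.
With planned backorders, Q* = √(2DS/H) · √((H+B)/B).
√(2DS/H) = √(2 × 49,504 × 80.5 / 16.8) = 688.777.
√((H+B)/B) = √((16.8+194)/194) = 1.0424.
Q* ≈ 717.981.
S* = Q* · H/(H+B) = 717.981 × 16.8/210.8 ≈ 57.220.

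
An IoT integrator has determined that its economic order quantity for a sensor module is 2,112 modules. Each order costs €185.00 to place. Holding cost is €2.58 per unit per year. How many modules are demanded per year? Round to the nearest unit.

D ≈ 31,103 modules per year

Invert the EOQ relation Q*² = 2DS/H.
From Q* = √(2DS/H): D = Q*²H / (2S) = 2,112² × 2.58 / (2 × 185) = 31103.253.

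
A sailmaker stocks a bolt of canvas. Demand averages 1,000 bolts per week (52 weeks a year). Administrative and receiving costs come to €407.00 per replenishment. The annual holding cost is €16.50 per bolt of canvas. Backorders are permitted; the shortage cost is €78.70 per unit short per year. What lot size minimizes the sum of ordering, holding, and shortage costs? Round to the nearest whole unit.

Annual demand D = 1,000 × 52 = 52,000.
With planned backorders, Q* = √(2DS/H) · √((H+B)/B).
√(2DS/H) = √(2 × 52,000 × 407 / 16.5) = 1601.666.
√((H+B)/B) = √((16.5+78.7)/78.7) = 1.0998.
Q* ≈ 1761.583.

Q* ≈ 1,762 bolts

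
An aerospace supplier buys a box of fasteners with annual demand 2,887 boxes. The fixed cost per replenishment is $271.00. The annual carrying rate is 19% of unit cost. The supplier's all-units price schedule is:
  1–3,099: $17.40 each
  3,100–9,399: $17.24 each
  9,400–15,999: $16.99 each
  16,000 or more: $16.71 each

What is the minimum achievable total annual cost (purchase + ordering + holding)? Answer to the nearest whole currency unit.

Holding cost per unit per year at price C is H = 0.19·C.
Evaluate total cost at each tier's feasible EOQ or, if the EOQ is below the tier, at the tier's minimum quantity.
EOQ at $17.40 = 688.0 (feasible in tier 1): TC = 2,887×$17.40 + (2,887/688.0)×271 + (688.0/2)×0.19×$17.40 = $52,508.24.
EOQ at $17.24 = 691.2 < 3100, so use break Q=3100: TC = 2,887×$17.24 + (2,887/3100.0)×271 + (3100.0/2)×0.19×$17.24 = $55,101.44.
EOQ at $16.99 = 696.2 < 9400, so use break Q=9400: TC = 2,887×$16.99 + (2,887/9400.0)×271 + (9400.0/2)×0.19×$16.99 = $64,305.43.
EOQ at $16.71 = 702.0 < 16000, so use break Q=16000: TC = 2,887×$16.71 + (2,887/16000.0)×271 + (16000.0/2)×0.19×$16.71 = $73,689.87.
Lowest total cost among the candidates is at Q = 688.0.

TC* ≈ $52,508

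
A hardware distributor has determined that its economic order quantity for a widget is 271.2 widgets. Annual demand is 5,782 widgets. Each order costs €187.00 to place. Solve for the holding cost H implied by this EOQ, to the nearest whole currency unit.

The basic EOQ model gives Q* = √(2DS/H); rearrange for the unknown.
From Q* = √(2DS/H): H = 2DS / Q*² = 2 × 5,782 × 187 / 271.2² = 29.4016.

H ≈ €29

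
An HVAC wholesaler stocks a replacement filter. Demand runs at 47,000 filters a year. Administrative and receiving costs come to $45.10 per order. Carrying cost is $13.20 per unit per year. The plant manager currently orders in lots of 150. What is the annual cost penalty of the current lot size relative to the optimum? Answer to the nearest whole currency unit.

EOQ = √(2DS/H) = √(2 × 47,000 × 45.1 / 13.2) ≈ 566.72.
Cost at Q* = (D/Q*)S + (Q*/2)H = √(2DSH) ≈ $7,480.65.
Cost at Q = 150: (47,000/150)×45.1 + (150/2)×13.2 = $14,131.33 + $990.00 = $15,121.33.
Excess = $15,121.33 − $7,480.65 = $7,640.69.

Extra cost ≈ $7,641 per year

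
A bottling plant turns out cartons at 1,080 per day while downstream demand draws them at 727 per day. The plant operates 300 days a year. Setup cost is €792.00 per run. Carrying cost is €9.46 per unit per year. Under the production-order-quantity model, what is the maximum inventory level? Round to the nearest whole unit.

I_max ≈ 3,455 cartons

Annual demand D = 727 × 300 = 218,100.
Production build-up factor (1 − d/p) = 1 − 727/1,080 = 0.3269.
Q* = √(2DS / (H(1 − d/p))) = √(2 × 218,100 × 792 / (9.46 × 0.3269)).
= √(345,470,400 / 3.092) ≈ 10570.229.
Maximum inventory = Q*(1 − d/p) = 10570.229 × 0.3269 ≈ 3454.899.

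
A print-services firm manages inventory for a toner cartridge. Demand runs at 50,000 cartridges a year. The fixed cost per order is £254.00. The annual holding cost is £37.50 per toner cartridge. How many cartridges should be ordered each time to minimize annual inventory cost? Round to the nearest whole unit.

EOQ = √(2DS / H) = √(2 × 50,000 × 254 / 37.5).
= √(25,400,000 / 37.5) = √677,333.3333 ≈ 823.003.

Q* ≈ 823 cartridges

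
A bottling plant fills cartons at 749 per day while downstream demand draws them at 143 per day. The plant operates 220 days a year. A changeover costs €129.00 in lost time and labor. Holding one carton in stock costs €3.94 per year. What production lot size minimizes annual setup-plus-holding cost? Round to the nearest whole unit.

Annual demand D = 143 × 220 = 31,460.
Production build-up factor (1 − d/p) = 1 − 143/749 = 0.8091.
Q* = √(2DS / (H(1 − d/p))) = √(2 × 31,460 × 129 / (3.94 × 0.8091)).
= √(8,116,680 / 3.1878) ≈ 1595.680.

Q* ≈ 1,596 cartons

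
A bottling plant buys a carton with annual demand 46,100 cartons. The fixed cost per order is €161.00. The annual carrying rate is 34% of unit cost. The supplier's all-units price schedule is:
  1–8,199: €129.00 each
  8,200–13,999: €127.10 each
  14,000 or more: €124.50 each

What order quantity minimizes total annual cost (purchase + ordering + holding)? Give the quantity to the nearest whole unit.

Holding cost per unit per year at price C is H = 0.34·C.
Candidates are each tier's EOQ (if it falls in that tier) and each price-break quantity.
EOQ at €129.00 = 581.8 (feasible in tier 1): TC = 46,100×€129.00 + (46,100/581.8)×161 + (581.8/2)×0.34×€129.00 = €5,972,416.01.
EOQ at €127.10 = 586.1 < 8200, so use break Q=8200: TC = 46,100×€127.10 + (46,100/8200.0)×161 + (8200.0/2)×0.34×€127.10 = €6,037,392.53.
EOQ at €124.50 = 592.2 < 14000, so use break Q=14000: TC = 46,100×€124.50 + (46,100/14000.0)×161 + (14000.0/2)×0.34×€124.50 = €6,036,290.15.
Lowest total cost is €5,972,416.01 at Q = 581.8.

Q* ≈ 582 cartons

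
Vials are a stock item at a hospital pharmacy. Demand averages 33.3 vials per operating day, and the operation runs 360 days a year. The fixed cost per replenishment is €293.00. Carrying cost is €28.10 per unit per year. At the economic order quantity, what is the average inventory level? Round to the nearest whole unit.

Annual demand D = 33.3 × 360 = 11,988.
EOQ = √(2DS/H) = √(2 × 11,988 × 293 / 28.1) ≈ 500.00.
Average inventory = Q*/2 ≈ 500.00 / 2 = 249.999.

Average inventory ≈ 250 vials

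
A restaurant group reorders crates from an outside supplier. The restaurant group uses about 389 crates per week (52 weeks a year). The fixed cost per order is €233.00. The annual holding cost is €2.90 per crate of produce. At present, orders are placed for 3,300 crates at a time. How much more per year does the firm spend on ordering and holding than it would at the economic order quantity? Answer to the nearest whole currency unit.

Annual demand D = 389 × 52 = 20,228.
EOQ = √(2DS/H) = √(2 × 20,228 × 233 / 2.9) ≈ 1802.89.
Cost at Q* = (D/Q*)S + (Q*/2)H = √(2DSH) ≈ €5,228.40.
Cost at Q = 3,300: (20,228/3,300)×233 + (3,300/2)×2.9 = €1,428.22 + €4,785.00 = €6,213.22.
Excess = €6,213.22 − €5,228.40 = €984.82.

Extra cost ≈ €985 per year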